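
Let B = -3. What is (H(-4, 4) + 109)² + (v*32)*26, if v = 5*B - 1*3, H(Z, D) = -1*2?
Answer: -3527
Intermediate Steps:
H(Z, D) = -2
v = -18 (v = 5*(-3) - 1*3 = -15 - 3 = -18)
(H(-4, 4) + 109)² + (v*32)*26 = (-2 + 109)² - 18*32*26 = 107² - 576*26 = 11449 - 14976 = -3527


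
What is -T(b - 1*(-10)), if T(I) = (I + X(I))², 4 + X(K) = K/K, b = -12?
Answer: -25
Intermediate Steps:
X(K) = -3 (X(K) = -4 + K/K = -4 + 1 = -3)
T(I) = (-3 + I)² (T(I) = (I - 3)² = (-3 + I)²)
-T(b - 1*(-10)) = -(-3 + (-12 - 1*(-10)))² = -(-3 + (-12 + 10))² = -(-3 - 2)² = -1*(-5)² = -1*25 = -25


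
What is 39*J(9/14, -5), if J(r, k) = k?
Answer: -195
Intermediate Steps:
39*J(9/14, -5) = 39*(-5) = -195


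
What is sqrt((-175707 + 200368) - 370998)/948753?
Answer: I*sqrt(346337)/948753 ≈ 0.00062029*I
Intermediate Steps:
sqrt((-175707 + 200368) - 370998)/948753 = sqrt(24661 - 370998)*(1/948753) = sqrt(-346337)*(1/948753) = (I*sqrt(346337))*(1/948753) = I*sqrt(346337)/948753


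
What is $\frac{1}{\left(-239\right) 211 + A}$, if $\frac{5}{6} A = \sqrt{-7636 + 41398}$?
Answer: $- \frac{1260725}{63575885593} - \frac{30 \sqrt{33762}}{63575885593} \approx -1.9917 \cdot 10^{-5}$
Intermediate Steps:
$A = \frac{6 \sqrt{33762}}{5}$ ($A = \frac{6 \sqrt{-7636 + 41398}}{5} = \frac{6 \sqrt{33762}}{5} \approx 220.49$)
$\frac{1}{\left(-239\right) 211 + A} = \frac{1}{\left(-239\right) 211 + \frac{6 \sqrt{33762}}{5}} = \frac{1}{-50429 + \frac{6 \sqrt{33762}}{5}}$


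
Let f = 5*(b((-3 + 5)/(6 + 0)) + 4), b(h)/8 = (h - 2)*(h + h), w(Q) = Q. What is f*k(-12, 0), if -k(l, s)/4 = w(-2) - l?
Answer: 8800/9 ≈ 977.78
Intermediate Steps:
k(l, s) = 8 + 4*l (k(l, s) = -4*(-2 - l) = 8 + 4*l)
b(h) = 16*h*(-2 + h) (b(h) = 8*((h - 2)*(h + h)) = 8*((-2 + h)*(2*h)) = 8*(2*h*(-2 + h)) = 16*h*(-2 + h))
f = -220/9 (f = 5*(16*((-3 + 5)/(6 + 0))*(-2 + (-3 + 5)/(6 + 0)) + 4) = 5*(16*(2/6)*(-2 + 2/6) + 4) = 5*(16*(2*(⅙))*(-2 + 2*(⅙)) + 4) = 5*(16*(⅓)*(-2 + ⅓) + 4) = 5*(16*(⅓)*(-5/3) + 4) = 5*(-80/9 + 4) = 5*(-44/9) = -220/9 ≈ -24.444)
f*k(-12, 0) = -220*(8 + 4*(-12))/9 = -220*(8 - 48)/9 = -220/9*(-40) = 8800/9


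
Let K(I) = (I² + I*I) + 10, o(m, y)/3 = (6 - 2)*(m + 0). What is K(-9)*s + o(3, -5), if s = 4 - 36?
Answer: -5468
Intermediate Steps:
o(m, y) = 12*m (o(m, y) = 3*((6 - 2)*(m + 0)) = 3*(4*m) = 12*m)
K(I) = 10 + 2*I² (K(I) = (I² + I²) + 10 = 2*I² + 10 = 10 + 2*I²)
s = -32
K(-9)*s + o(3, -5) = (10 + 2*(-9)²)*(-32) + 12*3 = (10 + 2*81)*(-32) + 36 = (10 + 162)*(-32) + 36 = 172*(-32) + 36 = -5504 + 36 = -5468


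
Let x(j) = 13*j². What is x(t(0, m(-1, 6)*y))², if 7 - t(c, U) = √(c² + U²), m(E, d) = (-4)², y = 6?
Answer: 10603438729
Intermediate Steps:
m(E, d) = 16
t(c, U) = 7 - √(U² + c²) (t(c, U) = 7 - √(c² + U²) = 7 - √(U² + c²))
x(t(0, m(-1, 6)*y))² = (13*(7 - √((16*6)² + 0²))²)² = (13*(7 - √(96² + 0))²)² = (13*(7 - √(9216 + 0))²)² = (13*(7 - √9216)²)² = (13*(7 - 1*96)²)² = (13*(7 - 96)²)² = (13*(-89)²)² = (13*7921)² = 102973² = 10603438729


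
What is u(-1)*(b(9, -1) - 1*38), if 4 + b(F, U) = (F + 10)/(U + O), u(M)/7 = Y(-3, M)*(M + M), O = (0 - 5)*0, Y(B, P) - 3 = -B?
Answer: 5124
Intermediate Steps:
Y(B, P) = 3 - B
O = 0 (O = -5*0 = 0)
u(M) = 84*M (u(M) = 7*((3 - 1*(-3))*(M + M)) = 7*((3 + 3)*(2*M)) = 7*(6*(2*M)) = 7*(12*M) = 84*M)
b(F, U) = -4 + (10 + F)/U (b(F, U) = -4 + (F + 10)/(U + 0) = -4 + (10 + F)/U)
u(-1)*(b(9, -1) - 1*38) = (84*(-1))*((10 + 9 - 4*(-1))/(-1) - 1*38) = -84*(-(10 + 9 + 4) - 38) = -84*(-1*23 - 38) = -84*(-23 - 38) = -84*(-61) = 5124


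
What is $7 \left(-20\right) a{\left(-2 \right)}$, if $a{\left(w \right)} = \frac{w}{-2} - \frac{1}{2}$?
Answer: $-70$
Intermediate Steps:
$a{\left(w \right)} = - \frac{1}{2} - \frac{w}{2}$ ($a{\left(w \right)} = w \left(- \frac{1}{2}\right) - \frac{1}{2} = - \frac{w}{2} - \frac{1}{2} = - \frac{1}{2} - \frac{w}{2}$)
$7 \left(-20\right) a{\left(-2 \right)} = 7 \left(-20\right) \left(- \frac{1}{2} - -1\right) = - 140 \left(- \frac{1}{2} + 1\right) = \left(-140\right) \frac{1}{2} = -70$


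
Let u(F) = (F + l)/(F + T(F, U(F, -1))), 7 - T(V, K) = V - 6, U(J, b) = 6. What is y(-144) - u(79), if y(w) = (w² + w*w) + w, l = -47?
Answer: 537232/13 ≈ 41326.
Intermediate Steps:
T(V, K) = 13 - V (T(V, K) = 7 - (V - 6) = 7 - (-6 + V) = 7 + (6 - V) = 13 - V)
y(w) = w + 2*w² (y(w) = (w² + w²) + w = 2*w² + w = w + 2*w²)
u(F) = -47/13 + F/13 (u(F) = (F - 47)/(F + (13 - F)) = (-47 + F)/13 = (-47 + F)*(1/13) = -47/13 + F/13)
y(-144) - u(79) = -144*(1 + 2*(-144)) - (-47/13 + (1/13)*79) = -144*(1 - 288) - (-47/13 + 79/13) = -144*(-287) - 1*32/13 = 41328 - 32/13 = 537232/13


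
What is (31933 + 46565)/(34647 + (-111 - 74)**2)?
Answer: 39249/34436 ≈ 1.1398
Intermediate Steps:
(31933 + 46565)/(34647 + (-111 - 74)**2) = 78498/(34647 + (-185)**2) = 78498/(34647 + 34225) = 78498/68872 = 78498*(1/68872) = 39249/34436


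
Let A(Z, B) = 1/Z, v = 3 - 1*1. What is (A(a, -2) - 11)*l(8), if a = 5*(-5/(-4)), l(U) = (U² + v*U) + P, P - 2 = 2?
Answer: -22764/25 ≈ -910.56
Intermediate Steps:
v = 2 (v = 3 - 1 = 2)
P = 4 (P = 2 + 2 = 4)
l(U) = 4 + U² + 2*U (l(U) = (U² + 2*U) + 4 = 4 + U² + 2*U)
a = 25/4 (a = 5*(-5*(-¼)) = 5*(5/4) = 25/4 ≈ 6.2500)
(A(a, -2) - 11)*l(8) = (1/(25/4) - 11)*(4 + 8² + 2*8) = (4/25 - 11)*(4 + 64 + 16) = -271/25*84 = -22764/25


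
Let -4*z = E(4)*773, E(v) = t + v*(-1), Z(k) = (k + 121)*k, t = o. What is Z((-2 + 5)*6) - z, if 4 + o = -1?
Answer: 3051/4 ≈ 762.75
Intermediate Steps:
o = -5 (o = -4 - 1 = -5)
t = -5
Z(k) = k*(121 + k) (Z(k) = (121 + k)*k = k*(121 + k))
E(v) = -5 - v (E(v) = -5 + v*(-1) = -5 - v)
z = 6957/4 (z = -(-5 - 1*4)*773/4 = -(-5 - 4)*773/4 = -(-9)*773/4 = -¼*(-6957) = 6957/4 ≈ 1739.3)
Z((-2 + 5)*6) - z = ((-2 + 5)*6)*(121 + (-2 + 5)*6) - 1*6957/4 = (3*6)*(121 + 3*6) - 6957/4 = 18*(121 + 18) - 6957/4 = 18*139 - 6957/4 = 2502 - 6957/4 = 3051/4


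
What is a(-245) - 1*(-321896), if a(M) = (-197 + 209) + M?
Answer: 321663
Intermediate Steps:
a(M) = 12 + M
a(-245) - 1*(-321896) = (12 - 245) - 1*(-321896) = -233 + 321896 = 321663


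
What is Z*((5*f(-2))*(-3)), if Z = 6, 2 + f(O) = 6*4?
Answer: -1980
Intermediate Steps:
f(O) = 22 (f(O) = -2 + 6*4 = -2 + 24 = 22)
Z*((5*f(-2))*(-3)) = 6*((5*22)*(-3)) = 6*(110*(-3)) = 6*(-330) = -1980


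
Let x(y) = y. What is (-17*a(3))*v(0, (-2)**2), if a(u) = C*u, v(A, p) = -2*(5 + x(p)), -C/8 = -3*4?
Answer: 88128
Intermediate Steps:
C = 96 (C = -(-24)*4 = -8*(-12) = 96)
v(A, p) = -10 - 2*p (v(A, p) = -2*(5 + p) = -10 - 2*p)
a(u) = 96*u
(-17*a(3))*v(0, (-2)**2) = (-1632*3)*(-10 - 2*(-2)**2) = (-17*288)*(-10 - 2*4) = -4896*(-10 - 8) = -4896*(-18) = 88128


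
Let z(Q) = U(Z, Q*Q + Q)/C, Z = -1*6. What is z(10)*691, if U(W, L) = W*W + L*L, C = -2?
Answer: -4192988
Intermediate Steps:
Z = -6
U(W, L) = L**2 + W**2 (U(W, L) = W**2 + L**2 = L**2 + W**2)
z(Q) = -18 - (Q + Q**2)**2/2 (z(Q) = ((Q*Q + Q)**2 + (-6)**2)/(-2) = ((Q**2 + Q)**2 + 36)*(-1/2) = ((Q + Q**2)**2 + 36)*(-1/2) = (36 + (Q + Q**2)**2)*(-1/2) = -18 - (Q + Q**2)**2/2)
z(10)*691 = (-18 - 1/2*10**2*(1 + 10)**2)*691 = (-18 - 1/2*100*11**2)*691 = (-18 - 1/2*100*121)*691 = (-18 - 6050)*691 = -6068*691 = -4192988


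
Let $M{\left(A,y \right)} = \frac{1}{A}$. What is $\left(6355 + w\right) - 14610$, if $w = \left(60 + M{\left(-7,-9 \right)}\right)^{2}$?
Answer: $- \frac{228934}{49} \approx -4672.1$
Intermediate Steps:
$w = \frac{175561}{49}$ ($w = \left(60 + \frac{1}{-7}\right)^{2} = \left(60 - \frac{1}{7}\right)^{2} = \left(\frac{419}{7}\right)^{2} = \frac{175561}{49} \approx 3582.9$)
$\left(6355 + w\right) - 14610 = \left(6355 + \frac{175561}{49}\right) - 14610 = \frac{486956}{49} - 14610 = - \frac{228934}{49}$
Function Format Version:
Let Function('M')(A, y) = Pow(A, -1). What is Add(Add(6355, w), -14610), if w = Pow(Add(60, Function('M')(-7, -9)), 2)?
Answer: Rational(-228934, 49) ≈ -4672.1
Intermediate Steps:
w = Rational(175561, 49) (w = Pow(Add(60, Pow(-7, -1)), 2) = Pow(Add(60, Rational(-1, 7)), 2) = Pow(Rational(419, 7), 2) = Rational(175561, 49) ≈ 3582.9)
Add(Add(6355, w), -14610) = Add(Add(6355, Rational(175561, 49)), -14610) = Add(Rational(486956, 49), -14610) = Rational(-228934, 49)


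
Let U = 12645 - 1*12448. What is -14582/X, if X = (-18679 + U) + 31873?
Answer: -14582/13391 ≈ -1.0889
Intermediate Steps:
U = 197 (U = 12645 - 12448 = 197)
X = 13391 (X = (-18679 + 197) + 31873 = -18482 + 31873 = 13391)
-14582/X = -14582/13391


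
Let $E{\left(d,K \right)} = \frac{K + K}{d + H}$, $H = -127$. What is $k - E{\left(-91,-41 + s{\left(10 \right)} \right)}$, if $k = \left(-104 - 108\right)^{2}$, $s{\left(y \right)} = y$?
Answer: $\frac{4898865}{109} \approx 44944.0$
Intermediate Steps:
$E{\left(d,K \right)} = \frac{2 K}{-127 + d}$ ($E{\left(d,K \right)} = \frac{K + K}{d - 127} = \frac{2 K}{-127 + d}$)
$k = 44944$ ($k = \left(-212\right)^{2} = 44944$)
$k - E{\left(-91,-41 + s{\left(10 \right)} \right)} = 44944 - \frac{2 \left(-41 + 10\right)}{-127 - 91} = 44944 - 2 \left(-31\right) \frac{1}{-218} = 44944 - 2 \left(-31\right) \left(- \frac{1}{218}\right) = 44944 - \frac{31}{109} = \frac{4898865}{109}$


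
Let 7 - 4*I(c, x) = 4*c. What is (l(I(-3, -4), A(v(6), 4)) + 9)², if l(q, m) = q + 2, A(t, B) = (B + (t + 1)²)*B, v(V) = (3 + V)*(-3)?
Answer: 3969/16 ≈ 248.06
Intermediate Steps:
I(c, x) = 7/4 - c
v(V) = -9 - 3*V
A(t, B) = B*(B + (1 + t)²) (A(t, B) = (B + (1 + t)²)*B = B*(B + (1 + t)²))
l(q, m) = 2 + q
(l(I(-3, -4), A(v(6), 4)) + 9)² = ((2 + (7/4 - 1*(-3))) + 9)² = ((2 + (7/4 + 3)) + 9)² = ((2 + 19/4) + 9)² = (27/4 + 9)² = (63/4)² = 3969/16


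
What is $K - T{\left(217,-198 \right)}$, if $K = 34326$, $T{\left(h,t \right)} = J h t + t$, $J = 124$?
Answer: $5362308$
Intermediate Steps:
$T{\left(h,t \right)} = t + 124 h t$ ($T{\left(h,t \right)} = 124 h t + t = t + 124 h t$)
$K - T{\left(217,-198 \right)} = 34326 - - 198 \left(1 + 124 \cdot 217\right) = 34326 - - 198 \left(1 + 26908\right) = 34326 - \left(-198\right) 26909 = 34326 - -5327982 = 34326 + 5327982 = 5362308$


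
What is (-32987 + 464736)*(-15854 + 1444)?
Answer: -6221503090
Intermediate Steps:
(-32987 + 464736)*(-15854 + 1444) = 431749*(-14410) = -6221503090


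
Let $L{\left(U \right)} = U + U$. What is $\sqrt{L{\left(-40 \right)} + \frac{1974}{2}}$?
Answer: $\sqrt{907} \approx 30.116$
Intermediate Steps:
$L{\left(U \right)} = 2 U$
$\sqrt{L{\left(-40 \right)} + \frac{1974}{2}} = \sqrt{2 \left(-40\right) + \frac{1974}{2}} = \sqrt{-80 + 1974 \cdot \frac{1}{2}} = \sqrt{-80 + 987} = \sqrt{907}$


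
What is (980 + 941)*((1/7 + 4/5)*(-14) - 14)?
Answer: -261256/5 ≈ -52251.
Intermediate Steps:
(980 + 941)*((1/7 + 4/5)*(-14) - 14) = 1921*((1*(1/7) + 4*(1/5))*(-14) - 14) = 1921*((1/7 + 4/5)*(-14) - 14) = 1921*((33/35)*(-14) - 14) = 1921*(-66/5 - 14) = 1921*(-136/5) = -261256/5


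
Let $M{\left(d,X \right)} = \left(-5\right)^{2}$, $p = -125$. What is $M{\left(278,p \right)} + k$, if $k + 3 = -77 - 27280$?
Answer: $-27335$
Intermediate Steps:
$M{\left(d,X \right)} = 25$
$k = -27360$ ($k = -3 - 27357 = -27360$)
$M{\left(278,p \right)} + k = 25 - 27360 = -27335$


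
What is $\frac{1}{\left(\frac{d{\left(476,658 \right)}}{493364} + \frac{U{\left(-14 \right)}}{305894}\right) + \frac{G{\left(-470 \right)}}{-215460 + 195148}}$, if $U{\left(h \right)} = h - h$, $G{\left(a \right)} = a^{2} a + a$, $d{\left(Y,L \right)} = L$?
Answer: $\frac{1252651196}{6402846977297} \approx 0.00019564$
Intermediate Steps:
$G{\left(a \right)} = a + a^{3}$ ($G{\left(a \right)} = a^{3} + a = a + a^{3}$)
$U{\left(h \right)} = 0$
$\frac{1}{\left(\frac{d{\left(476,658 \right)}}{493364} + \frac{U{\left(-14 \right)}}{305894}\right) + \frac{G{\left(-470 \right)}}{-215460 + 195148}} = \frac{1}{\left(\frac{658}{493364} + \frac{0}{305894}\right) + \frac{-470 + \left(-470\right)^{3}}{-215460 + 195148}} = \frac{1}{\left(658 \cdot \frac{1}{493364} + 0 \cdot \frac{1}{305894}\right) + \frac{-470 - 103823000}{-20312}} = \frac{1}{\left(\frac{329}{246682} + 0\right) - - \frac{51911735}{10156}} = \frac{1}{\frac{329}{246682} + \frac{51911735}{10156}} = \frac{1}{\frac{6402846977297}{1252651196}} = \frac{1252651196}{6402846977297}$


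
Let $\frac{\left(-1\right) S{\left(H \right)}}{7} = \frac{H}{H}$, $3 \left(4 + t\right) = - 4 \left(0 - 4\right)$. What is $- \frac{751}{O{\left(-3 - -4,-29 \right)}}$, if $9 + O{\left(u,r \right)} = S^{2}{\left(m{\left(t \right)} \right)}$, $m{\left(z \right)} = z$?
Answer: $- \frac{751}{40} \approx -18.775$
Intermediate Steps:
$t = \frac{4}{3}$ ($t = -4 + \frac{\left(-4\right) \left(0 - 4\right)}{3} = -4 + \frac{\left(-4\right) \left(-4\right)}{3} = -4 + \frac{1}{3} \cdot 16 = -4 + \frac{16}{3} = \frac{4}{3} \approx 1.3333$)
$S{\left(H \right)} = -7$ ($S{\left(H \right)} = - 7 \frac{H}{H} = \left(-7\right) 1 = -7$)
$O{\left(u,r \right)} = 40$ ($O{\left(u,r \right)} = -9 + \left(-7\right)^{2} = -9 + 49 = 40$)
$- \frac{751}{O{\left(-3 - -4,-29 \right)}} = - \frac{751}{40}$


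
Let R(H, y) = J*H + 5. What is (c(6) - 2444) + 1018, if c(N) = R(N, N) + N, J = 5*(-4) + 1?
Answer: -1529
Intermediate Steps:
J = -19 (J = -20 + 1 = -19)
R(H, y) = 5 - 19*H (R(H, y) = -19*H + 5 = 5 - 19*H)
c(N) = 5 - 18*N (c(N) = (5 - 19*N) + N = 5 - 18*N)
(c(6) - 2444) + 1018 = ((5 - 18*6) - 2444) + 1018 = ((5 - 108) - 2444) + 1018 = (-103 - 2444) + 1018 = -2547 + 1018 = -1529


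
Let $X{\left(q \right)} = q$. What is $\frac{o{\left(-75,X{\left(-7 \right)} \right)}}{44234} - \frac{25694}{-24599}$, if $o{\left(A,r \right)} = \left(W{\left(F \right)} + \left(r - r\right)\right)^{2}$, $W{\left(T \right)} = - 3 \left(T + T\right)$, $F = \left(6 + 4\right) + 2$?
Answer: $\frac{37178518}{32003299} \approx 1.1617$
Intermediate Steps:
$F = 12$ ($F = 10 + 2 = 12$)
$W{\left(T \right)} = - 6 T$ ($W{\left(T \right)} = - 3 \cdot 2 T = - 6 T$)
$o{\left(A,r \right)} = 5184$ ($o{\left(A,r \right)} = \left(\left(-6\right) 12 + \left(r - r\right)\right)^{2} = \left(-72 + 0\right)^{2} = \left(-72\right)^{2} = 5184$)
$\frac{o{\left(-75,X{\left(-7 \right)} \right)}}{44234} - \frac{25694}{-24599} = \frac{5184}{44234} - \frac{25694}{-24599} = 5184 \cdot \frac{1}{44234} - - \frac{25694}{24599} = \frac{2592}{22117} + \frac{25694}{24599} = \frac{37178518}{32003299}$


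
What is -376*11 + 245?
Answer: -3891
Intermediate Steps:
-376*11 + 245 = -188*22 + 245 = -4136 + 245 = -3891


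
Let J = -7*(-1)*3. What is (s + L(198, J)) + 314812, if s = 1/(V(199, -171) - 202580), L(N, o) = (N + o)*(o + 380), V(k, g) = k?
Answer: 81484864410/202381 ≈ 4.0263e+5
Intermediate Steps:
J = 21 (J = 7*3 = 21)
L(N, o) = (380 + o)*(N + o) (L(N, o) = (N + o)*(380 + o) = (380 + o)*(N + o))
s = -1/202381 (s = 1/(199 - 202580) = 1/(-202381) = -1/202381 ≈ -4.9412e-6)
(s + L(198, J)) + 314812 = (-1/202381 + (21**2 + 380*198 + 380*21 + 198*21)) + 314812 = (-1/202381 + (441 + 75240 + 7980 + 4158)) + 314812 = (-1/202381 + 87819) + 314812 = 17772897038/202381 + 314812 = 81484864410/202381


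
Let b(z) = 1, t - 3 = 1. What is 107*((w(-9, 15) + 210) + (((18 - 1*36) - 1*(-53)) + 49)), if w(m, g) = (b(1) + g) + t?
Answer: 33598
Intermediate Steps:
t = 4 (t = 3 + 1 = 4)
w(m, g) = 5 + g (w(m, g) = (1 + g) + 4 = 5 + g)
107*((w(-9, 15) + 210) + (((18 - 1*36) - 1*(-53)) + 49)) = 107*(((5 + 15) + 210) + (((18 - 1*36) - 1*(-53)) + 49)) = 107*((20 + 210) + (((18 - 36) + 53) + 49)) = 107*(230 + ((-18 + 53) + 49)) = 107*(230 + (35 + 49)) = 107*(230 + 84) = 107*314 = 33598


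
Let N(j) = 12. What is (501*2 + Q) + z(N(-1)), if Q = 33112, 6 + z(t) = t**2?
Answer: 34252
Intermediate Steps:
z(t) = -6 + t**2
(501*2 + Q) + z(N(-1)) = (501*2 + 33112) + (-6 + 12**2) = (1002 + 33112) + (-6 + 144) = 34114 + 138 = 34252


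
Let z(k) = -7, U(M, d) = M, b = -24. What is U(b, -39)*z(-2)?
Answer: 168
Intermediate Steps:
U(b, -39)*z(-2) = -24*(-7) = 168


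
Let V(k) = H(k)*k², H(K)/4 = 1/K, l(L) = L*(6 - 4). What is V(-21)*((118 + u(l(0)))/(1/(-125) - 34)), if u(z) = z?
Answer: 413000/1417 ≈ 291.46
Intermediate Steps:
l(L) = 2*L (l(L) = L*2 = 2*L)
H(K) = 4/K
V(k) = 4*k (V(k) = (4/k)*k² = 4*k)
V(-21)*((118 + u(l(0)))/(1/(-125) - 34)) = (4*(-21))*((118 + 2*0)/(1/(-125) - 34)) = -84*(118 + 0)/(-1/125 - 34) = -9912/(-4251/125) = -9912*(-125)/4251 = -84*(-14750/4251) = 413000/1417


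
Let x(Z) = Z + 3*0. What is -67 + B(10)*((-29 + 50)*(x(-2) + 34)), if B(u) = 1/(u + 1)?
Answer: -65/11 ≈ -5.9091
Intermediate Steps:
x(Z) = Z (x(Z) = Z + 0 = Z)
B(u) = 1/(1 + u)
-67 + B(10)*((-29 + 50)*(x(-2) + 34)) = -67 + ((-29 + 50)*(-2 + 34))/(1 + 10) = -67 + (21*32)/11 = -67 + (1/11)*672 = -67 + 672/11 = -65/11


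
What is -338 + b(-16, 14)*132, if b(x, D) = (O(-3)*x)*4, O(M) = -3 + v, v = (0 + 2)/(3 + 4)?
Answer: 158146/7 ≈ 22592.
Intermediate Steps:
v = 2/7 ≈ 0.28571
O(M) = -19/7 (O(M) = -3 + 2/7 = -19/7)
b(x, D) = -76*x/7 (b(x, D) = -19*x/7*4 = -76*x/7)
-338 + b(-16, 14)*132 = -338 - 76/7*(-16)*132 = -338 + (1216/7)*132 = -338 + 160512/7 = 158146/7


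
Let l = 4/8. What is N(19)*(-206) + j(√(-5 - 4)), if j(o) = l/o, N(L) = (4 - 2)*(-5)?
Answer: 2060 - I/6 ≈ 2060.0 - 0.16667*I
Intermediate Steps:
l = ½ (l = 4*(⅛) = ½ ≈ 0.50000)
N(L) = -10 (N(L) = 2*(-5) = -10)
j(o) = 1/(2*o)
N(19)*(-206) + j(√(-5 - 4)) = -10*(-206) + 1/(2*(√(-5 - 4))) = 2060 + 1/(2*(√(-9))) = 2060 + 1/(2*((3*I))) = 2060 + (-I/3)/2 = 2060 - I/6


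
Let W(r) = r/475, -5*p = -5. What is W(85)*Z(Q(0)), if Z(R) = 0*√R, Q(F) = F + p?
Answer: 0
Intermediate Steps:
p = 1 (p = -⅕*(-5) = 1)
W(r) = r/475 (W(r) = r*(1/475) = r/475)
Q(F) = 1 + F (Q(F) = F + 1 = 1 + F)
Z(R) = 0
W(85)*Z(Q(0)) = ((1/475)*85)*0 = (17/95)*0 = 0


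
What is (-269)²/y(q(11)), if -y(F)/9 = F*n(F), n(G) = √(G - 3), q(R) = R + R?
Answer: -72361*√19/3762 ≈ -83.842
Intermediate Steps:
q(R) = 2*R
n(G) = √(-3 + G)
y(F) = -9*F*√(-3 + F)
(-269)²/y(q(11)) = (-269)²/((-9*2*11*√(-3 + 2*11))) = 72361/((-9*22*√(-3 + 22))) = 72361/((-9*22*√19)) = 72361/((-198*√19)) = 72361*(-√19/3762) = -72361*√19/3762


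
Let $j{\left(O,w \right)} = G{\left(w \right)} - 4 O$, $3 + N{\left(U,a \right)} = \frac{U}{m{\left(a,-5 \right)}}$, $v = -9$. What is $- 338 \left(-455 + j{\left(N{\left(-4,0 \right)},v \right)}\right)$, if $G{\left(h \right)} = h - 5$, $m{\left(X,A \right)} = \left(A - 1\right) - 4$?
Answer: $\frac{775034}{5} \approx 1.5501 \cdot 10^{5}$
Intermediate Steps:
$m{\left(X,A \right)} = -5 + A$ ($m{\left(X,A \right)} = \left(-1 + A\right) - 4 = -5 + A$)
$G{\left(h \right)} = -5 + h$
$N{\left(U,a \right)} = -3 - \frac{U}{10}$ ($N{\left(U,a \right)} = -3 + \frac{U}{-5 - 5} = -3 + \frac{U}{-10} = -3 + U \left(- \frac{1}{10}\right) = -3 - \frac{U}{10}$)
$j{\left(O,w \right)} = -5 + w - 4 O$ ($j{\left(O,w \right)} = \left(-5 + w\right) - 4 O = -5 + w - 4 O$)
$- 338 \left(-455 + j{\left(N{\left(-4,0 \right)},v \right)}\right) = - 338 \left(-455 - \left(14 + 4 \left(-3 - - \frac{2}{5}\right)\right)\right) = - 338 \left(-455 - \left(14 + 4 \left(-3 + \frac{2}{5}\right)\right)\right) = - 338 \left(-455 - \frac{18}{5}\right) = \left(-338\right) \left(- \frac{2293}{5}\right) = \frac{775034}{5}$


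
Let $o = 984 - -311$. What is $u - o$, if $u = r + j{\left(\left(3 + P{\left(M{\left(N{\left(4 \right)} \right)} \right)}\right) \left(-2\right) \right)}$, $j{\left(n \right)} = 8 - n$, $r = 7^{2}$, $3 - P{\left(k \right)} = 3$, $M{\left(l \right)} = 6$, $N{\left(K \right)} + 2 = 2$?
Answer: $-1232$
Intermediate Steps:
$N{\left(K \right)} = 0$ ($N{\left(K \right)} = -2 + 2 = 0$)
$P{\left(k \right)} = 0$ ($P{\left(k \right)} = 3 - 3 = 0$)
$o = 1295$ ($o = 984 + 311 = 1295$)
$r = 49$
$u = 63$ ($u = 49 + \left(8 - \left(3 + 0\right) \left(-2\right)\right) = 49 + \left(8 - 3 \left(-2\right)\right) = 49 + \left(8 - -6\right) = 49 + \left(8 + 6\right) = 49 + 14 = 63$)
$u - o = 63 - 1295 = -1232$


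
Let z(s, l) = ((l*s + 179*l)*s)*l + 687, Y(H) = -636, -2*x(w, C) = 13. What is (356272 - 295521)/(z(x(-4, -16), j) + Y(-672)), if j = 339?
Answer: -243004/515420481 ≈ -0.00047147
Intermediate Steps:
x(w, C) = -13/2 (x(w, C) = -½*13 = -13/2)
z(s, l) = 687 + l*s*(179*l + l*s) (z(s, l) = ((179*l + l*s)*s)*l + 687 = (s*(179*l + l*s))*l + 687 = l*s*(179*l + l*s) + 687 = 687 + l*s*(179*l + l*s))
(356272 - 295521)/(z(x(-4, -16), j) + Y(-672)) = (356272 - 295521)/((687 + 339²*(-13/2)² + 179*(-13/2)*339²) - 636) = 60751/((687 + 114921*(169/4) + 179*(-13/2)*114921) - 636) = 60751/((687 + 19421649/4 - 267421167/2) - 636) = 60751/(-515417937/4 - 636) = 60751/(-515420481/4) = 60751*(-4/515420481) = -243004/515420481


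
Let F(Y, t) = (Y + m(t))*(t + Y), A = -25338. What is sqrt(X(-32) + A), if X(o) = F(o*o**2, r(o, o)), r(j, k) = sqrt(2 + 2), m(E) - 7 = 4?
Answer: 74*sqrt(195999) ≈ 32761.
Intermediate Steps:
m(E) = 11 (m(E) = 7 + 4 = 11)
r(j, k) = 2 (r(j, k) = sqrt(4) = 2)
F(Y, t) = (11 + Y)*(Y + t) (F(Y, t) = (Y + 11)*(t + Y) = (11 + Y)*(Y + t))
X(o) = 22 + o**6 + 13*o**3 (X(o) = (o*o**2)**2 + 11*(o*o**2) + 11*2 + (o*o**2)*2 = (o**3)**2 + 11*o**3 + 22 + o**3*2 = o**6 + 11*o**3 + 22 + 2*o**3 = 22 + o**6 + 13*o**3)
sqrt(X(-32) + A) = sqrt((22 + (-32)**6 + 13*(-32)**3) - 25338) = sqrt((22 + 1073741824 + 13*(-32768)) - 25338) = sqrt((22 + 1073741824 - 425984) - 25338) = sqrt(1073315862 - 25338) = sqrt(1073290524) = 74*sqrt(195999)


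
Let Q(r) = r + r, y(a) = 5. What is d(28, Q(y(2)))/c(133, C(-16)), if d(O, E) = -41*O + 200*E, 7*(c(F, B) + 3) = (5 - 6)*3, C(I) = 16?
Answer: -497/2 ≈ -248.50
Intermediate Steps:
c(F, B) = -24/7 (c(F, B) = -3 + ((5 - 6)*3)/7 = -3 + (-1*3)/7 = -3 + (⅐)*(-3) = -3 - 3/7 = -24/7)
Q(r) = 2*r
d(28, Q(y(2)))/c(133, C(-16)) = (-41*28 + 200*(2*5))/(-24/7) = (-1148 + 200*10)*(-7/24) = (-1148 + 2000)*(-7/24) = 852*(-7/24) = -497/2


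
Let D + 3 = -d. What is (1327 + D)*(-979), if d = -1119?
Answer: -2391697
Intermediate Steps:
D = 1116 (D = -3 - 1*(-1119) = -3 + 1119 = 1116)
(1327 + D)*(-979) = (1327 + 1116)*(-979) = 2443*(-979) = -2391697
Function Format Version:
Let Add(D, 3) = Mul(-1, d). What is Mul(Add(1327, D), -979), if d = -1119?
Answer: -2391697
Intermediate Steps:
D = 1116 (D = Add(-3, Mul(-1, -1119)) = Add(-3, 1119) = 1116)
Mul(Add(1327, D), -979) = Mul(Add(1327, 1116), -979) = Mul(2443, -979) = -2391697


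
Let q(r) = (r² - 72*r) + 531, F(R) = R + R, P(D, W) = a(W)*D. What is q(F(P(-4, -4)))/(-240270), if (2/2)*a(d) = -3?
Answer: 207/80090 ≈ 0.0025846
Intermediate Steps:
a(d) = -3
P(D, W) = -3*D
F(R) = 2*R
q(r) = 531 + r² - 72*r
q(F(P(-4, -4)))/(-240270) = (531 + (2*(-3*(-4)))² - 144*(-3*(-4)))/(-240270) = (531 + (2*12)² - 144*12)*(-1/240270) = (531 + 24² - 72*24)*(-1/240270) = (531 + 576 - 1728)*(-1/240270) = -621*(-1/240270) = 207/80090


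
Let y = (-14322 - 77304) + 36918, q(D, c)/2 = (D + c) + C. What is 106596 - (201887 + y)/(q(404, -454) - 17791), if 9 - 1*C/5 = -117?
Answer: 1772945255/16631 ≈ 1.0660e+5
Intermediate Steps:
C = 630 (C = 45 - 5*(-117) = 45 + 585 = 630)
q(D, c) = 1260 + 2*D + 2*c (q(D, c) = 2*((D + c) + 630) = 2*(630 + D + c) = 1260 + 2*D + 2*c)
y = -54708 (y = -91626 + 36918 = -54708)
106596 - (201887 + y)/(q(404, -454) - 17791) = 106596 - (201887 - 54708)/((1260 + 2*404 + 2*(-454)) - 17791) = 106596 - 147179/((1260 + 808 - 908) - 17791) = 106596 - 147179/(1160 - 17791) = 106596 - 147179/(-16631) = 106596 - 147179*(-1)/16631 = 106596 - 1*(-147179/16631) = 106596 + 147179/16631 = 1772945255/16631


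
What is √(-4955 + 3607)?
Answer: 2*I*√337 ≈ 36.715*I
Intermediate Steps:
√(-4955 + 3607) = √(-1348) = 2*I*√337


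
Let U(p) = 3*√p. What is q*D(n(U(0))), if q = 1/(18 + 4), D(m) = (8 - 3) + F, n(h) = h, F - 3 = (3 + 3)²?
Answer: 2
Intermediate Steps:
F = 39 (F = 3 + (3 + 3)² = 3 + 6² = 3 + 36 = 39)
D(m) = 44 (D(m) = (8 - 3) + 39 = 5 + 39 = 44)
q = 1/22 ≈ 0.045455
q*D(n(U(0))) = (1/22)*44 = 2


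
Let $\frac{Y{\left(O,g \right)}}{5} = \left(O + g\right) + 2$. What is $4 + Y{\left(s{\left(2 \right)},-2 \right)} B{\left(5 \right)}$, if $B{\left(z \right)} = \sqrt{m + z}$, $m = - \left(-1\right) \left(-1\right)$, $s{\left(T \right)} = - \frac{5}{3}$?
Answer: $- \frac{38}{3} \approx -12.667$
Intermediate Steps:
$s{\left(T \right)} = - \frac{5}{3}$ ($s{\left(T \right)} = \left(-5\right) \frac{1}{3} = - \frac{5}{3}$)
$m = -1$ ($m = \left(-1\right) 1 = -1$)
$Y{\left(O,g \right)} = 10 + 5 O + 5 g$ ($Y{\left(O,g \right)} = 5 \left(\left(O + g\right) + 2\right) = 5 \left(2 + O + g\right) = 10 + 5 O + 5 g$)
$B{\left(z \right)} = \sqrt{-1 + z}$
$4 + Y{\left(s{\left(2 \right)},-2 \right)} B{\left(5 \right)} = 4 + \left(10 + 5 \left(- \frac{5}{3}\right) + 5 \left(-2\right)\right) \sqrt{-1 + 5} = 4 + \left(10 - \frac{25}{3} - 10\right) \sqrt{4} = 4 - \frac{50}{3} = - \frac{38}{3}$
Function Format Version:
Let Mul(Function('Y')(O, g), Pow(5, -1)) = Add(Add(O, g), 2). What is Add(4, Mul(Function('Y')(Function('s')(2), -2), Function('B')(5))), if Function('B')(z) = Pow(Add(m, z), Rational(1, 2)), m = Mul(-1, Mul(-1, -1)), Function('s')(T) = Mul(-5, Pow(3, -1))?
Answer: Rational(-38, 3) ≈ -12.667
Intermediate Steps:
Function('s')(T) = Rational(-5, 3) (Function('s')(T) = Mul(-5, Rational(1, 3)) = Rational(-5, 3))
m = -1 (m = Mul(-1, 1) = -1)
Function('Y')(O, g) = Add(10, Mul(5, O), Mul(5, g)) (Function('Y')(O, g) = Mul(5, Add(Add(O, g), 2)) = Mul(5, Add(2, O, g)) = Add(10, Mul(5, O), Mul(5, g)))
Function('B')(z) = Pow(Add(-1, z), Rational(1, 2))
Add(4, Mul(Function('Y')(Function('s')(2), -2), Function('B')(5))) = Add(4, Mul(Add(10, Mul(5, Rational(-5, 3)), Mul(5, -2)), Pow(Add(-1, 5), Rational(1, 2)))) = Add(4, Mul(Add(10, Rational(-25, 3), -10), Pow(4, Rational(1, 2)))) = Add(4, Mul(Rational(-25, 3), 2)) = Add(4, Rational(-50, 3)) = Rational(-38, 3)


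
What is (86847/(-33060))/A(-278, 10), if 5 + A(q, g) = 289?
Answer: -28949/3129680 ≈ -0.0092498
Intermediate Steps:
A(q, g) = 284 (A(q, g) = -5 + 289 = 284)
(86847/(-33060))/A(-278, 10) = (86847/(-33060))/284 = (86847*(-1/33060))*(1/284) = -28949/11020*1/284 = -28949/3129680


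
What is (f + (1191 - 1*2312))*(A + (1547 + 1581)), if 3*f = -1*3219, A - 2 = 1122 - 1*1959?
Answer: -5030842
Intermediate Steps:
A = -835 (A = 2 + (1122 - 1*1959) = 2 + (1122 - 1959) = 2 - 837 = -835)
f = -1073 (f = (-1*3219)/3 = (⅓)*(-3219) = -1073)
(f + (1191 - 1*2312))*(A + (1547 + 1581)) = (-1073 + (1191 - 1*2312))*(-835 + (1547 + 1581)) = (-1073 + (1191 - 2312))*(-835 + 3128) = (-1073 - 1121)*2293 = -2194*2293 = -5030842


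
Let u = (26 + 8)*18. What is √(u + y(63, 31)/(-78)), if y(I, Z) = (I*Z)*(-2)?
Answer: √111891/13 ≈ 25.731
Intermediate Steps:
y(I, Z) = -2*I*Z
u = 612 (u = 34*18 = 612)
√(u + y(63, 31)/(-78)) = √(612 - 2*63*31/(-78)) = √(612 - 3906*(-1/78)) = √(612 + 651/13) = √(8607/13) = √111891/13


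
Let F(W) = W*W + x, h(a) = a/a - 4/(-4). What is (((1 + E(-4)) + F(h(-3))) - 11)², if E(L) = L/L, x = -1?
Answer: 36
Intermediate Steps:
h(a) = 2 (h(a) = 1 - 4*(-¼) = 1 + 1 = 2)
E(L) = 1
F(W) = -1 + W² (F(W) = W*W - 1 = W² - 1 = -1 + W²)
(((1 + E(-4)) + F(h(-3))) - 11)² = (((1 + 1) + (-1 + 2²)) - 11)² = ((2 + (-1 + 4)) - 11)² = ((2 + 3) - 11)² = (5 - 11)² = (-6)² = 36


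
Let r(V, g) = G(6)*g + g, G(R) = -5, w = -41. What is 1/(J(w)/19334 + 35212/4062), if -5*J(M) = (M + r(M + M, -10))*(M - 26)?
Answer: 196336770/1701835943 ≈ 0.11537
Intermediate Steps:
r(V, g) = -4*g (r(V, g) = -5*g + g = -4*g)
J(M) = -(-26 + M)*(40 + M)/5 (J(M) = -(M - 4*(-10))*(M - 26)/5 = -(M + 40)*(-26 + M)/5 = -(40 + M)*(-26 + M)/5 = -(-26 + M)*(40 + M)/5)
1/(J(w)/19334 + 35212/4062) = 1/((208 - 14/5*(-41) - 1/5*(-41)**2)/19334 + 35212/4062) = 1/((208 + 574/5 - 1/5*1681)*(1/19334) + 35212*(1/4062)) = 1/((208 + 574/5 - 1681/5)*(1/19334) + 17606/2031) = 1/(-67/5*1/19334 + 17606/2031) = 1/(-67/96670 + 17606/2031) = 1/(1701835943/196336770) = 196336770/1701835943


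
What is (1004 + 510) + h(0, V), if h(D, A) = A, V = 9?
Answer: 1523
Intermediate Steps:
(1004 + 510) + h(0, V) = (1004 + 510) + 9 = 1514 + 9 = 1523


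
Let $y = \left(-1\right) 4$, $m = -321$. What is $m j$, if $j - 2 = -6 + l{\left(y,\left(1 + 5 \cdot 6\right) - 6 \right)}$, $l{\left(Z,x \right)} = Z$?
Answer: $2568$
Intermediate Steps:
$y = -4$
$j = -8$ ($j = 2 - 10 = -8$)
$m j = \left(-321\right) \left(-8\right) = 2568$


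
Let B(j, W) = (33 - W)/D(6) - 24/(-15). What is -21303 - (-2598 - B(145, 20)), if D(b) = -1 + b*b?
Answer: -654606/35 ≈ -18703.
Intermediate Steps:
D(b) = -1 + b**2
B(j, W) = 89/35 - W/35 (B(j, W) = (33 - W)/(-1 + 6**2) - 24/(-15) = (33 - W)/(-1 + 36) - 24*(-1/15) = (33 - W)/35 + 8/5 = (33 - W)*(1/35) + 8/5 = (33/35 - W/35) + 8/5 = 89/35 - W/35)
-21303 - (-2598 - B(145, 20)) = -21303 - (-2598 - (89/35 - 1/35*20)) = -21303 - (-2598 - (89/35 - 4/7)) = -21303 - (-2598 - 1*69/35) = -21303 - (-2598 - 69/35) = -21303 - 1*(-90999/35) = -21303 + 90999/35 = -654606/35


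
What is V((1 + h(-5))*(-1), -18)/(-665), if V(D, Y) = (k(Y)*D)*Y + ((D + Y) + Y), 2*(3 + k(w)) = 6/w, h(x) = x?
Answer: -28/95 ≈ -0.29474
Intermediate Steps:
k(w) = -3 + 3/w (k(w) = -3 + (6/w)/2 = -3 + 3/w)
V(D, Y) = D + 2*Y + D*Y*(-3 + 3/Y) (V(D, Y) = ((-3 + 3/Y)*D)*Y + ((D + Y) + Y) = (D*(-3 + 3/Y))*Y + (D + 2*Y) = D*Y*(-3 + 3/Y) + (D + 2*Y) = D + 2*Y + D*Y*(-3 + 3/Y))
V((1 + h(-5))*(-1), -18)/(-665) = ((1 - 5)*(-1) + 2*(-18) - 3*(1 - 5)*(-1)*(-1 - 18))/(-665) = (-4*(-1) - 36 - 3*(-4*(-1))*(-19))*(-1/665) = (4 - 36 - 3*4*(-19))*(-1/665) = (4 - 36 + 228)*(-1/665) = 196*(-1/665) = -28/95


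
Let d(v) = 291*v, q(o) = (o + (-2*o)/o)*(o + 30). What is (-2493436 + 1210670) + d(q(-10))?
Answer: -1352606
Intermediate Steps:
q(o) = (-2 + o)*(30 + o) (q(o) = (o - 2)*(30 + o) = (-2 + o)*(30 + o))
(-2493436 + 1210670) + d(q(-10)) = (-2493436 + 1210670) + 291*(-60 + (-10)² + 28*(-10)) = -1282766 + 291*(-60 + 100 - 280) = -1282766 + 291*(-240) = -1282766 - 69840 = -1352606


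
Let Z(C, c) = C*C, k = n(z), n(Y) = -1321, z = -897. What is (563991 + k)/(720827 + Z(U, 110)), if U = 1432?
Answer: 562670/2771451 ≈ 0.20302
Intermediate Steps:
k = -1321
Z(C, c) = C²
(563991 + k)/(720827 + Z(U, 110)) = (563991 - 1321)/(720827 + 1432²) = 562670/(720827 + 2050624) = 562670/2771451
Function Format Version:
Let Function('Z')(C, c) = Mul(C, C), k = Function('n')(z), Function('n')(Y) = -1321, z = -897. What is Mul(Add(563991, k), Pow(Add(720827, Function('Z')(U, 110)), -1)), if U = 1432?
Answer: Rational(562670, 2771451) ≈ 0.20302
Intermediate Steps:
k = -1321
Function('Z')(C, c) = Pow(C, 2)
Mul(Add(563991, k), Pow(Add(720827, Function('Z')(U, 110)), -1)) = Mul(Add(563991, -1321), Pow(Add(720827, Pow(1432, 2)), -1)) = Mul(562670, Pow(Add(720827, 2050624), -1)) = Mul(562670, Pow(2771451, -1)) = Mul(562670, Rational(1, 2771451)) = Rational(562670, 2771451)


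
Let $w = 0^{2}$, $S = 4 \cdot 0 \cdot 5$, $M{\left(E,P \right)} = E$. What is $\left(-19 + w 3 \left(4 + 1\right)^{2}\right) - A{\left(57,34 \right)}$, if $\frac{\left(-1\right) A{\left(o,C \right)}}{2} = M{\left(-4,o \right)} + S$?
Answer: $-27$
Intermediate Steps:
$S = 0$ ($S = 0 \cdot 5 = 0$)
$w = 0$
$A{\left(o,C \right)} = 8$ ($A{\left(o,C \right)} = - 2 \left(-4 + 0\right) = \left(-2\right) \left(-4\right) = 8$)
$\left(-19 + w 3 \left(4 + 1\right)^{2}\right) - A{\left(57,34 \right)} = \left(-19 + 0 \cdot 3 \left(4 + 1\right)^{2}\right) - 8 = \left(-19 + 0 \cdot 5^{2}\right) - 8 = \left(-19 + 0 \cdot 25\right) - 8 = \left(-19 + 0\right) - 8 = -19 - 8 = -27$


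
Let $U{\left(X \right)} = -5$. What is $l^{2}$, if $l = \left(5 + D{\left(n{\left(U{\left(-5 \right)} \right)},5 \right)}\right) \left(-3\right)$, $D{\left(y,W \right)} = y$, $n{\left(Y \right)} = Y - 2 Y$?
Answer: $900$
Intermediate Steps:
$n{\left(Y \right)} = - Y$
$l = -30$ ($l = \left(5 - -5\right) \left(-3\right) = \left(5 + 5\right) \left(-3\right) = 10 \left(-3\right) = -30$)
$l^{2} = \left(-30\right)^{2} = 900$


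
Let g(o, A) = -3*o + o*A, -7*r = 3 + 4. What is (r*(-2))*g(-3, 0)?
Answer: 18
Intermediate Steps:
r = -1 (r = -(3 + 4)/7 = -⅐*7 = -1)
g(o, A) = -3*o + A*o
(r*(-2))*g(-3, 0) = (-1*(-2))*(-3*(-3 + 0)) = 2*(-3*(-3)) = 2*9 = 18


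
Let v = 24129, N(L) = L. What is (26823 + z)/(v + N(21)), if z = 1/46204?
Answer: 1239329893/1115826600 ≈ 1.1107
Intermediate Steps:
z = 1/46204 ≈ 2.1643e-5
(26823 + z)/(v + N(21)) = (26823 + 1/46204)/(24129 + 21) = (1239329893/46204)/24150 = (1239329893/46204)*(1/24150) = 1239329893/1115826600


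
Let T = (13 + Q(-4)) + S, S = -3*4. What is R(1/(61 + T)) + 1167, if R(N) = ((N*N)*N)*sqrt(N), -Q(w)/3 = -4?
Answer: 1167 + sqrt(74)/29986576 ≈ 1167.0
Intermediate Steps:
Q(w) = 12 (Q(w) = -3*(-4) = 12)
S = -12
T = 13 (T = (13 + 12) - 12 = 25 - 12 = 13)
R(N) = N**(7/2) (R(N) = (N**2*N)*sqrt(N) = N**3*sqrt(N) = N**(7/2))
R(1/(61 + T)) + 1167 = (1/(61 + 13))**(7/2) + 1167 = (1/74)**(7/2) + 1167 = sqrt(74)/29986576 + 1167 = 1167 + sqrt(74)/29986576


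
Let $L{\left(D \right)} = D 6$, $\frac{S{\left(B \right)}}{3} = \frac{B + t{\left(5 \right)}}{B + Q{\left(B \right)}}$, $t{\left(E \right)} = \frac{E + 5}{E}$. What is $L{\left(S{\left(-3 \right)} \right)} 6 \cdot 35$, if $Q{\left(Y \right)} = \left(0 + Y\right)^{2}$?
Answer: $-630$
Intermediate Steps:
$t{\left(E \right)} = \frac{5 + E}{E}$
$Q{\left(Y \right)} = Y^{2}$
$S{\left(B \right)} = \frac{3 \left(2 + B\right)}{B + B^{2}}$ ($S{\left(B \right)} = 3 \frac{B + \frac{5 + 5}{5}}{B + B^{2}} = 3 \frac{B + \frac{1}{5} \cdot 10}{B + B^{2}} = 3 \frac{B + 2}{B + B^{2}} = 3 \frac{2 + B}{B + B^{2}} = \frac{3 \left(2 + B\right)}{B + B^{2}}$)
$L{\left(D \right)} = 6 D$
$L{\left(S{\left(-3 \right)} \right)} 6 \cdot 35 = 6 \frac{3 \left(2 - 3\right)}{\left(-3\right) \left(1 - 3\right)} 6 \cdot 35 = 6 \cdot 3 \left(- \frac{1}{3}\right) \frac{1}{-2} \left(-1\right) 6 \cdot 35 = 6 \cdot 3 \left(- \frac{1}{3}\right) \left(- \frac{1}{2}\right) \left(-1\right) 6 \cdot 35 = 6 \left(- \frac{1}{2}\right) 6 \cdot 35 = \left(-3\right) 6 \cdot 35 = \left(-18\right) 35 = -630$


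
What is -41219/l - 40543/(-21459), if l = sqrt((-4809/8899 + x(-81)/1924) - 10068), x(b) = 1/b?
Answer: 40543/21459 + 741942*I*sqrt(1219798271638725493)/1994801887729 ≈ 1.8893 + 410.78*I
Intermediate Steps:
l = 7*I*sqrt(1219798271638725493)/77047542 (l = sqrt((-4809/8899 + 1/(-81*1924)) - 10068) = sqrt((-4809*1/8899 - 1/81*1/1924) - 10068) = sqrt((-4809/8899 - 1/155844) - 10068) = sqrt(-749462695/1386855756 - 10068) = sqrt(-13963613214103/1386855756) = 7*I*sqrt(1219798271638725493)/77047542 ≈ 100.34*I)
-41219/l - 40543/(-21459) = -41219*(-18*I*sqrt(1219798271638725493)/1994801887729) - 40543/(-21459) = -(-741942)*I*sqrt(1219798271638725493)/1994801887729 - 40543*(-1/21459) = 741942*I*sqrt(1219798271638725493)/1994801887729 + 40543/21459 = 40543/21459 + 741942*I*sqrt(1219798271638725493)/1994801887729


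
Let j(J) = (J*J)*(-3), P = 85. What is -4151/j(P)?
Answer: 4151/21675 ≈ 0.19151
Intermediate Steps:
j(J) = -3*J² (j(J) = J²*(-3) = -3*J²)
-4151/j(P) = -4151/((-3*85²)) = -4151/((-3*7225)) = -4151/(-21675) = -4151*(-1/21675) = 4151/21675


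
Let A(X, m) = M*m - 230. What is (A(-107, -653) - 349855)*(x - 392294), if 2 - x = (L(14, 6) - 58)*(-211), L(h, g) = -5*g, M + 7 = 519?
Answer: 281201212060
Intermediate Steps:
M = 512 (M = -7 + 519 = 512)
L(h, g) = -5*g
A(X, m) = -230 + 512*m (A(X, m) = 512*m - 230 = -230 + 512*m)
x = -18566 (x = 2 - (-5*6 - 58)*(-211) = 2 - (-30 - 58)*(-211) = 2 - (-88)*(-211) = 2 - 1*18568 = 2 - 18568 = -18566)
(A(-107, -653) - 349855)*(x - 392294) = ((-230 + 512*(-653)) - 349855)*(-18566 - 392294) = ((-230 - 334336) - 349855)*(-410860) = (-334566 - 349855)*(-410860) = -684421*(-410860) = 281201212060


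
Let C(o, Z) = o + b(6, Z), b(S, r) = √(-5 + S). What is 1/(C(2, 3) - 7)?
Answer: -¼ ≈ -0.25000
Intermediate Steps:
C(o, Z) = 1 + o (C(o, Z) = o + √(-5 + 6) = o + √1 = o + 1 = 1 + o)
1/(C(2, 3) - 7) = 1/((1 + 2) - 7) = 1/(3 - 7) = 1/(-4) = -¼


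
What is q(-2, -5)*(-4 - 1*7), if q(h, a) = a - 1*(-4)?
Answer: 11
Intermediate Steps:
q(h, a) = 4 + a (q(h, a) = a + 4 = 4 + a)
q(-2, -5)*(-4 - 1*7) = (4 - 5)*(-4 - 1*7) = -(-4 - 7) = -1*(-11) = 11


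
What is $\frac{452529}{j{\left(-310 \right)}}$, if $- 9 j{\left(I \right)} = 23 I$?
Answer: $\frac{4072761}{7130} \approx 571.21$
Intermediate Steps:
$j{\left(I \right)} = - \frac{23 I}{9}$
$\frac{452529}{j{\left(-310 \right)}} = \frac{452529}{\left(- \frac{23}{9}\right) \left(-310\right)} = \frac{452529}{\frac{7130}{9}} = 452529 \cdot \frac{9}{7130} = \frac{4072761}{7130}$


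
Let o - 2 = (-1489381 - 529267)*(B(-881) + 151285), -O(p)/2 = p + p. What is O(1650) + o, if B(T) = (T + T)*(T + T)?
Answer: -6572574570590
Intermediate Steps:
O(p) = -4*p (O(p) = -2*(p + p) = -4*p)
B(T) = 4*T² (B(T) = (2*T)*(2*T) = 4*T²)
o = -6572574563990 (o = 2 + (-1489381 - 529267)*(4*(-881)² + 151285) = 2 - 2018648*(4*776161 + 151285) = 2 - 2018648*(3104644 + 151285) = 2 - 2018648*3255929 = 2 - 6572574563992 = -6572574563990)
O(1650) + o = -4*1650 - 6572574563990 = -6600 - 6572574563990 = -6572574570590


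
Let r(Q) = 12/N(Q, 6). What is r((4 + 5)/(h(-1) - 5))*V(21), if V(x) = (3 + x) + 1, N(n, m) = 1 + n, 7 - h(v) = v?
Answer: 75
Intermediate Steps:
h(v) = 7 - v
V(x) = 4 + x
r(Q) = 12/(1 + Q)
r((4 + 5)/(h(-1) - 5))*V(21) = (12/(1 + (4 + 5)/((7 - 1*(-1)) - 5)))*(4 + 21) = (12/(1 + 9/((7 + 1) - 5)))*25 = (12/(1 + 9/(8 - 5)))*25 = (12/(1 + 9/3))*25 = (12/(1 + 9*(1/3)))*25 = (12/(1 + 3))*25 = (12/4)*25 = (12*(1/4))*25 = 3*25 = 75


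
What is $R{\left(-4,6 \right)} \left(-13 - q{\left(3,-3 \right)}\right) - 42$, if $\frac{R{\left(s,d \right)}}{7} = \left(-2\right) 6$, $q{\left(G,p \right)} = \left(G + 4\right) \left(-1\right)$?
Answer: $462$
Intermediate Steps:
$q{\left(G,p \right)} = -4 - G$ ($q{\left(G,p \right)} = \left(4 + G\right) \left(-1\right) = -4 - G$)
$R{\left(s,d \right)} = -84$ ($R{\left(s,d \right)} = 7 \left(\left(-2\right) 6\right) = 7 \left(-12\right) = -84$)
$R{\left(-4,6 \right)} \left(-13 - q{\left(3,-3 \right)}\right) - 42 = - 84 \left(-13 - \left(-4 - 3\right)\right) - 42 = - 84 \left(-13 - -7\right) - 42 = - 84 \left(-13 + 7\right) - 42 = \left(-84\right) \left(-6\right) - 42 = 504 - 42 = 462$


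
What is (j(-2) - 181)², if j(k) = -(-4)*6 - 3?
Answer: 25600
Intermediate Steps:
j(k) = 21 (j(k) = -4*(-6) - 3 = 24 - 3 = 21)
(j(-2) - 181)² = (21 - 181)² = (-160)² = 25600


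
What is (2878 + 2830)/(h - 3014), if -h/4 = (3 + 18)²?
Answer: -2854/2389 ≈ -1.1946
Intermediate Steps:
h = -1764 (h = -4*(3 + 18)² = -4*21² = -4*441 = -1764)
(2878 + 2830)/(h - 3014) = (2878 + 2830)/(-1764 - 3014) = 5708/(-4778) = 5708*(-1/4778) = -2854/2389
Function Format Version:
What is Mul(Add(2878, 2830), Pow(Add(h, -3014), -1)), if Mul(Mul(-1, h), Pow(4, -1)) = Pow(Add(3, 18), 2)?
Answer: Rational(-2854, 2389) ≈ -1.1946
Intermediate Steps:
h = -1764 (h = Mul(-4, Pow(Add(3, 18), 2)) = Mul(-4, Pow(21, 2)) = Mul(-4, 441) = -1764)
Mul(Add(2878, 2830), Pow(Add(h, -3014), -1)) = Mul(Add(2878, 2830), Pow(Add(-1764, -3014), -1)) = Mul(5708, Pow(-4778, -1)) = Mul(5708, Rational(-1, 4778)) = Rational(-2854, 2389)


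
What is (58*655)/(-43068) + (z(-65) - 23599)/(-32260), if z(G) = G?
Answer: -25799531/173671710 ≈ -0.14855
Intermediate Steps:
(58*655)/(-43068) + (z(-65) - 23599)/(-32260) = (58*655)/(-43068) + (-65 - 23599)/(-32260) = 37990*(-1/43068) - 23664*(-1/32260) = -18995/21534 + 5916/8065 = -25799531/173671710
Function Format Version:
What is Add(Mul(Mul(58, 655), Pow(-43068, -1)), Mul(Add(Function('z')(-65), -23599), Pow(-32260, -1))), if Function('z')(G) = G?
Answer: Rational(-25799531, 173671710) ≈ -0.14855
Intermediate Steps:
Add(Mul(Mul(58, 655), Pow(-43068, -1)), Mul(Add(Function('z')(-65), -23599), Pow(-32260, -1))) = Add(Mul(Mul(58, 655), Pow(-43068, -1)), Mul(Add(-65, -23599), Pow(-32260, -1))) = Add(Mul(37990, Rational(-1, 43068)), Mul(-23664, Rational(-1, 32260))) = Add(Rational(-18995, 21534), Rational(5916, 8065)) = Rational(-25799531, 173671710)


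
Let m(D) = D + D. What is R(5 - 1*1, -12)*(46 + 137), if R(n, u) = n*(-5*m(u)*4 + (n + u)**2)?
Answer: 398208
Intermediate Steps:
m(D) = 2*D
R(n, u) = n*((n + u)**2 - 40*u) (R(n, u) = n*(-10*u*4 + (n + u)**2) = n*(-40*u + (n + u)**2) = n*((n + u)**2 - 40*u))
R(5 - 1*1, -12)*(46 + 137) = (-(5 - 1*1)*(-((5 - 1*1) - 12)**2 + 40*(-12)))*(46 + 137) = -(5 - 1)*(-((5 - 1) - 12)**2 - 480)*183 = -1*4*(-(4 - 12)**2 - 480)*183 = -1*4*(-1*(-8)**2 - 480)*183 = -1*4*(-1*64 - 480)*183 = -1*4*(-64 - 480)*183 = -1*4*(-544)*183 = 2176*183 = 398208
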